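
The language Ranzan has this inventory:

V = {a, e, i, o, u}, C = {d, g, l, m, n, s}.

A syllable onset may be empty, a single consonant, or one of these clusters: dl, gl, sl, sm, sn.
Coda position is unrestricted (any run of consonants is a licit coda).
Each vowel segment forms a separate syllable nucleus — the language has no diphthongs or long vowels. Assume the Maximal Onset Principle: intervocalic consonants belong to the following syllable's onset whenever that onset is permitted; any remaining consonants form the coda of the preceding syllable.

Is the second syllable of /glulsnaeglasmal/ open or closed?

open

Nuclei (vowels): u, a, e, a, a → 5 syllables.
/u…a/ gap (V1→V2): cluster /lsn/ — the longest permitted-onset suffix is /sn/; onset = /sn/, preceding coda = /l/.
/a…e/ gap (V2→V3): no consonants, so the boundary falls immediately after /a/.
/e…a/ gap (V3→V4): /gl/ — entire cluster is a permitted onset → onset /gl/, coda ∅.
/a…a/ gap (V4→V5): cluster /sm/ — /sm/ is itself a permitted onset, so the whole cluster goes right; preceding coda = ∅.
Syllabification: glul.sna.e.gla.smal.
Syllable 2 is /sna/; it ends in its nucleus with no coda, so it is open.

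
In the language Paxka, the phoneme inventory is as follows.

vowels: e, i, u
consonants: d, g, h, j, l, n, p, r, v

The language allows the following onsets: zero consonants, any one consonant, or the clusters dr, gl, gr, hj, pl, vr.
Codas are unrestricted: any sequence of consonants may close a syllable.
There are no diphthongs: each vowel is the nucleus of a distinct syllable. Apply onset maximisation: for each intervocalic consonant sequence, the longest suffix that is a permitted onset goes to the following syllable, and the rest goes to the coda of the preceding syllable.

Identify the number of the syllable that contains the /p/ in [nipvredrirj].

Vowels present: i, e, i; each is a nucleus, giving 3 syllables.
/i…e/ gap (V1→V2): cluster /pvr/ — the longest permitted-onset suffix is /vr/; onset = /vr/, preceding coda = /p/.
/e…i/ gap (V2→V3): /dr/ — entire cluster is a permitted onset → onset /dr/, coda ∅.
Syllabification: nip.vre.drirj.
The /p/ is in the coda of syllable 1 (/nip/).

1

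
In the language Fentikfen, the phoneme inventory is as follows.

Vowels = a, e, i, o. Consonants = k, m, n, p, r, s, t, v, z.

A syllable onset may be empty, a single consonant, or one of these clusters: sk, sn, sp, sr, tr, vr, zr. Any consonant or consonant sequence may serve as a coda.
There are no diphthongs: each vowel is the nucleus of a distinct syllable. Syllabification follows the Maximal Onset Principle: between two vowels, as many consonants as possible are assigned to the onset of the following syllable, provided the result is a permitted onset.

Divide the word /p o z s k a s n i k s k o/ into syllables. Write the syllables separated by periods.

poz.ska.snik.sko

Vowels present: o, a, i, o; each is a nucleus, giving 4 syllables.
Between /o/ (V1) and /a/ (V2): /zsk/ — longest licit onset from the right is /sk/, leaving /z/ as coda.
Between /a/ (V2) and /i/ (V3): /sn/ — entire cluster is a permitted onset → onset /sn/, coda ∅.
Between /i/ (V3) and /o/ (V4): /ksk/ splits as /k/ + /sk/ (/sk/ is the longest suffix that is a licit onset).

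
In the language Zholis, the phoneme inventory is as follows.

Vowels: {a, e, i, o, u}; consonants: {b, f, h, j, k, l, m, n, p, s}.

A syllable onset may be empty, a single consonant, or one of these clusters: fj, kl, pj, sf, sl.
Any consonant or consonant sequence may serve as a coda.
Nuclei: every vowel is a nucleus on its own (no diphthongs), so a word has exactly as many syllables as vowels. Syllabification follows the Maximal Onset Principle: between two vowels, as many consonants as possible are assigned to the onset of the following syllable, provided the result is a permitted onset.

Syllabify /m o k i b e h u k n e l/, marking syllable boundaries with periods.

Nuclei (vowels): o, i, e, u, e → 5 syllables.
σ1/σ2 boundary: /k/ is a single consonant, so it becomes the next onset.
σ2/σ3 boundary: just /b/ — single C goes to the following onset.
σ3/σ4 boundary: just /h/ — single C goes to the following onset.
σ4/σ5 boundary: /kn/ — longest licit onset from the right is /n/, leaving /k/ as coda.

mo.ki.be.huk.nel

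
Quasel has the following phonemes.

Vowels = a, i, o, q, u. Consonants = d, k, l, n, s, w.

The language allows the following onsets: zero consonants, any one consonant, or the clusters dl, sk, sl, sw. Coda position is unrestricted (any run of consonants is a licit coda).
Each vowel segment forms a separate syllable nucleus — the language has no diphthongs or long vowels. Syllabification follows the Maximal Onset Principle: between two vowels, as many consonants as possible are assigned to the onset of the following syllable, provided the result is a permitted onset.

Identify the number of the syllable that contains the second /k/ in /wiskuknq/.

Vowels present: i, u, q; each is a nucleus, giving 3 syllables.
/i…u/ gap (V1→V2): cluster /sk/ — /sk/ is itself a permitted onset, so the whole cluster goes right; preceding coda = ∅.
/u…q/ gap (V2→V3): /kn/ splits as /k/ + /n/ (/n/ is the longest suffix that is a licit onset).
So the parse is wi.skuk.nq.
The second /k/ is in the coda of syllable 2 (/skuk/).

2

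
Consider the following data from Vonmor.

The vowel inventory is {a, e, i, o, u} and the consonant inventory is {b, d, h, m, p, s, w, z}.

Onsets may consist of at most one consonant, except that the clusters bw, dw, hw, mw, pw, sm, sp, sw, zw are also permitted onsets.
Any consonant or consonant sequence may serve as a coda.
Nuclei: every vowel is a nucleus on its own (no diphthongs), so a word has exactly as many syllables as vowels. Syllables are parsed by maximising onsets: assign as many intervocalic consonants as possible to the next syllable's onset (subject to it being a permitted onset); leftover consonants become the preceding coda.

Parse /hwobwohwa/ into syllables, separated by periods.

Nuclei (vowels): o, o, a → 3 syllables.
V1 /o/ – V2 /o/: cluster /bw/ — /bw/ is itself a permitted onset, so the whole cluster goes right; preceding coda = ∅.
V2 /o/ – V3 /a/: cluster /hw/ — /hw/ is itself a permitted onset, so the whole cluster goes right; preceding coda = ∅.

hwo.bwo.hwa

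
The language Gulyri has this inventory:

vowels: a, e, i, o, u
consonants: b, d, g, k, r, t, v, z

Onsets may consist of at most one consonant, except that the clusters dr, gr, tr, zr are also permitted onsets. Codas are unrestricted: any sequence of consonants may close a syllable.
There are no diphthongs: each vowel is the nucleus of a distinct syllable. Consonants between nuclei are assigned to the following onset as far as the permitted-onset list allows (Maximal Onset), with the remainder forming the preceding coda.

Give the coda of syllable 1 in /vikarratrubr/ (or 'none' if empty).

Vowels present: i, a, a, u; each is a nucleus, giving 4 syllables.
/i…a/ gap (V1→V2): just /k/ — single C goes to the following onset.
/a…a/ gap (V2→V3): /rr/ — longest licit onset from the right is /r/, leaving /r/ as coda.
/a…u/ gap (V3→V4): /tr/ — entire cluster is a permitted onset → onset /tr/, coda ∅.
Putting it together: vi.kar.ra.trubr.
Syllable 1 is /vi/: onset /v/, nucleus /i/, coda ∅.

none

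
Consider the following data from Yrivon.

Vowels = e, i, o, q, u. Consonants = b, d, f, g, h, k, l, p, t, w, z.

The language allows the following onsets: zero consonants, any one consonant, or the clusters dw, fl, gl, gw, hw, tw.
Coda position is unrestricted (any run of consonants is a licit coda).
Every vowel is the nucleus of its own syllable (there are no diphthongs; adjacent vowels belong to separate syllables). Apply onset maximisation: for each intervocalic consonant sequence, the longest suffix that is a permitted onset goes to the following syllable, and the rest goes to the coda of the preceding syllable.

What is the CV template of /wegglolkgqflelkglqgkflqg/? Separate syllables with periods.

CVC.CCVCC.CV.CCVCC.CCVCC.CCVC

Nuclei (vowels): e, o, q, e, q, q → 6 syllables.
σ1/σ2 boundary: /ggl/ splits as /g/ + /gl/ (/gl/ is the longest suffix that is a licit onset).
σ2/σ3 boundary: cluster /lkg/ — the longest permitted-onset suffix is /g/; onset = /g/, preceding coda = /lk/.
σ3/σ4 boundary: /fl/ is a licit onset in full, so it all attaches to the next syllable.
σ4/σ5 boundary: /lkgl/ — longest licit onset from the right is /gl/, leaving /lk/ as coda.
σ5/σ6 boundary: cluster /gkfl/ — the longest permitted-onset suffix is /fl/; onset = /fl/, preceding coda = /gk/.
So the parse is weg.glolk.gq.flelk.glqgk.flqg.
Mapping each syllable to C/V: /weg/ → CVC, /glolk/ → CCVCC, /gq/ → CV, /flelk/ → CCVCC, /glqgk/ → CCVCC, /flqg/ → CCVC.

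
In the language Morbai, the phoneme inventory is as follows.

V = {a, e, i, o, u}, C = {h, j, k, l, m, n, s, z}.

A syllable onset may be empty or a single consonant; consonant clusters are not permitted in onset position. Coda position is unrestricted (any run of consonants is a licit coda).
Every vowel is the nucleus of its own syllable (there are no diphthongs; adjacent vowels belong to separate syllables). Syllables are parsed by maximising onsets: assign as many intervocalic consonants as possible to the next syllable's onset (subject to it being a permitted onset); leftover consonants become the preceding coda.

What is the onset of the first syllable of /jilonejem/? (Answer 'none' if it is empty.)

Vowels present: i, o, e, e; each is a nucleus, giving 4 syllables.
/i…o/ gap (V1→V2): /l/ is a single consonant, so it becomes the next onset.
/o…e/ gap (V2→V3): /n/ → onset of the next syllable (single consonants are always licit onsets).
/e…e/ gap (V3→V4): /j/ is a single consonant, so it becomes the next onset.
Putting it together: ji.lo.ne.jem.
Syllable 1 is /ji/: onset /j/, nucleus /i/, coda ∅.

j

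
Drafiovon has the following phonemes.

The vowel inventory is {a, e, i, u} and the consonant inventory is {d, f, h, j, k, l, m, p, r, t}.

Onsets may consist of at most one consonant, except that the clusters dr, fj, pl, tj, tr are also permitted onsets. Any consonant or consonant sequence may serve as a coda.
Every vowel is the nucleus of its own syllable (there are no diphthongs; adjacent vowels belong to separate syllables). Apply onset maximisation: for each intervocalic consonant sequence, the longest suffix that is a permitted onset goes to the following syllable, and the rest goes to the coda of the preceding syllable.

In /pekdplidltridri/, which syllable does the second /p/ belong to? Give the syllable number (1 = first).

2

The vowels are e, i, i, i — 4 nuclei, so 4 syllables.
σ1/σ2 boundary: cluster /kdpl/ — the longest permitted-onset suffix is /pl/; onset = /pl/, preceding coda = /kd/.
σ2/σ3 boundary: /dltr/ — longest licit onset from the right is /tr/, leaving /dl/ as coda.
σ3/σ4 boundary: cluster /dr/ — /dr/ is itself a permitted onset, so the whole cluster goes right; preceding coda = ∅.
Syllabification: pekd.plidl.tri.dri.
The second /p/ is in the onset of syllable 2 (/plidl/).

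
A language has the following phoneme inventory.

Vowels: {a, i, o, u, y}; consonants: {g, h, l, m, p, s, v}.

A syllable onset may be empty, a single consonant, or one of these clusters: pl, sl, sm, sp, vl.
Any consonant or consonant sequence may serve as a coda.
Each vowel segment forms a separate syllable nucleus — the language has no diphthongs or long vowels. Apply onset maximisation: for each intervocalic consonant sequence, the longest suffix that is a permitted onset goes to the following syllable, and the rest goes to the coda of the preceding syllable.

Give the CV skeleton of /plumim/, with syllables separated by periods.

CCV.CVC

Nuclei (vowels): u, i → 2 syllables.
V1 /u/ – V2 /i/: /m/ is a single consonant, so it becomes the next onset.
Syllabification: plu.mim.
Mapping each syllable to C/V: /plu/ → CCV, /mim/ → CVC.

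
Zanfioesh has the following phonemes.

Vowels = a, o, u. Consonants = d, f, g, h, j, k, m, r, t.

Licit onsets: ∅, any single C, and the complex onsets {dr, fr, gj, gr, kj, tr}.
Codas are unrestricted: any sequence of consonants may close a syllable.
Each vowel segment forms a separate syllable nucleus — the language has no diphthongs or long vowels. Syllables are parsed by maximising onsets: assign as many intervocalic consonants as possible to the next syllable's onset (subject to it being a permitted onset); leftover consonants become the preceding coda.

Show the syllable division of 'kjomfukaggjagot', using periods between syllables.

Nuclei (vowels): o, u, a, a, o → 5 syllables.
/o…u/ gap (V1→V2): /mf/ — longest licit onset from the right is /f/, leaving /m/ as coda.
/u…a/ gap (V2→V3): /k/ is a single consonant, so it becomes the next onset.
/a…a/ gap (V3→V4): /ggj/ — longest licit onset from the right is /gj/, leaving /g/ as coda.
/a…o/ gap (V4→V5): /g/ → onset of the next syllable (single consonants are always licit onsets).

kjom.fu.kag.gja.got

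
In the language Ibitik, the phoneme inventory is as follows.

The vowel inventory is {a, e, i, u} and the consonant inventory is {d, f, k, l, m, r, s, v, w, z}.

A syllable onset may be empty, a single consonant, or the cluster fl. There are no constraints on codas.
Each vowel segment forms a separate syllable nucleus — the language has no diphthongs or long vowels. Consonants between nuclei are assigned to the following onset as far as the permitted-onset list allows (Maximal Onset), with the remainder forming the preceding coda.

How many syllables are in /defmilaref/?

4

The vowels are e, i, a, e — 4 nuclei, so 4 syllables.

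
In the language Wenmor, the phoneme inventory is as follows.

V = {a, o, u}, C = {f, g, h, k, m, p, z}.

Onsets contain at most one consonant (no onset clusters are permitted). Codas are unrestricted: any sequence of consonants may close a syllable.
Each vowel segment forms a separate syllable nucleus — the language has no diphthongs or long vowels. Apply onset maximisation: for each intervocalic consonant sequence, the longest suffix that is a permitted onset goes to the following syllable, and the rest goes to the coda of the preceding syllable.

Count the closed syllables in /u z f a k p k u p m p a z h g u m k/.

5

The vowels are u, a, u, a, u — 5 nuclei, so 5 syllables.
σ1/σ2 boundary: /zf/; trying suffixes from longest down, /f/ is the first permitted one, so coda /z/ | onset /f/.
σ2/σ3 boundary: cluster /kpk/ — the longest permitted-onset suffix is /k/; onset = /k/, preceding coda = /kp/.
σ3/σ4 boundary: /pmp/ splits as /pm/ + /p/ (/p/ is the longest suffix that is a licit onset).
σ4/σ5 boundary: cluster /zhg/ — the longest permitted-onset suffix is /g/; onset = /g/, preceding coda = /zh/.
Putting it together: uz.fakp.kupm.pazh.gumk.
Classifying each syllable: /uz/ (closed), /fakp/ (closed), /kupm/ (closed), /pazh/ (closed), /gumk/ (closed).
Closed syllables: 5.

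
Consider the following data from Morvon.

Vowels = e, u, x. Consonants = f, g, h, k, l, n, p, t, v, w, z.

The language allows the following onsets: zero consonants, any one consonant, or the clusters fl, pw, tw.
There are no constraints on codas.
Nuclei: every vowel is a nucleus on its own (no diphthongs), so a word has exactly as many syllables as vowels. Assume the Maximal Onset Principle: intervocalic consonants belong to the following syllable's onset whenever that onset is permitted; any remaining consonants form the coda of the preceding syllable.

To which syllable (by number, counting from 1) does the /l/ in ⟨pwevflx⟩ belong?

Nuclei (vowels): e, x → 2 syllables.
V1 /e/ – V2 /x/: /vfl/; trying suffixes from longest down, /fl/ is the first permitted one, so coda /v/ | onset /fl/.
Syllabification: pwev.flx.
The /l/ is in the onset of syllable 2 (/flx/).

2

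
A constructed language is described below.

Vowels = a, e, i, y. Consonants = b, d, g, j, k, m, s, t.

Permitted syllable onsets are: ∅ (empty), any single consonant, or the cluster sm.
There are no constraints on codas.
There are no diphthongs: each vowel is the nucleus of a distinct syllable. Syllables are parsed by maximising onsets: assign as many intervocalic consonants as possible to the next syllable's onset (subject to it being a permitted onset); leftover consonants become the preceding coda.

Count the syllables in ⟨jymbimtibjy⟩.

Vowels present: y, i, i, y; each is a nucleus, giving 4 syllables.

4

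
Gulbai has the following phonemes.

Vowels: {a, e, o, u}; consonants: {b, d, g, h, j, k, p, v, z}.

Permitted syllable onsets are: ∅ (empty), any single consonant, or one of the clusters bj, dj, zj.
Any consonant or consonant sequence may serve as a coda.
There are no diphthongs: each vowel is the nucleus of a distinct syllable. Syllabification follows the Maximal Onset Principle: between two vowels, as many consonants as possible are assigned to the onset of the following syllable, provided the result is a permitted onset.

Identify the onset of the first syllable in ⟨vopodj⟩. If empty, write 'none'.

The vowels are o, o — 2 nuclei, so 2 syllables.
V1 /o/ – V2 /o/: just /p/ — single C goes to the following onset.
So the parse is vo.podj.
Syllable 1 is /vo/: onset /v/, nucleus /o/, coda ∅.

v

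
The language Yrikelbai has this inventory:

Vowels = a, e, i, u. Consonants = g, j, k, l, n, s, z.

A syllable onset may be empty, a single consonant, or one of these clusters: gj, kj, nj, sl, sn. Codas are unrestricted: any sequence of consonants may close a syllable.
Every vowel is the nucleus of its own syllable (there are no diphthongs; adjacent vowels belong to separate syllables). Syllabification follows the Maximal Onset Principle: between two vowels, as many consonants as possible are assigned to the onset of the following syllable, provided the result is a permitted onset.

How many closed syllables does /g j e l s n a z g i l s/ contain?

3

Nuclei (vowels): e, a, i → 3 syllables.
Between /e/ (V1) and /a/ (V2): cluster /lsn/ — the longest permitted-onset suffix is /sn/; onset = /sn/, preceding coda = /l/.
Between /a/ (V2) and /i/ (V3): /zg/; trying suffixes from longest down, /g/ is the first permitted one, so coda /z/ | onset /g/.
Result: gjel.snaz.gils.
Classifying each syllable: /gjel/ (closed), /snaz/ (closed), /gils/ (closed).
Closed syllables: 3.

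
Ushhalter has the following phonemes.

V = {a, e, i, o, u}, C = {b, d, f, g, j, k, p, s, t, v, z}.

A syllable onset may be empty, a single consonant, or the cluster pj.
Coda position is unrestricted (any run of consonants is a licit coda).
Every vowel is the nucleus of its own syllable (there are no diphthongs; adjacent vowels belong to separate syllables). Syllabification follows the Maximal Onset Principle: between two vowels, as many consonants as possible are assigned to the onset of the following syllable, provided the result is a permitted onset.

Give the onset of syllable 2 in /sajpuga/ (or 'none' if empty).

p

Vowels present: a, u, a; each is a nucleus, giving 3 syllables.
σ1/σ2 boundary: /jp/ — longest licit onset from the right is /p/, leaving /j/ as coda.
σ2/σ3 boundary: /g/ → onset of the next syllable (single consonants are always licit onsets).
Putting it together: saj.pu.ga.
Syllable 2 is /pu/: onset /p/, nucleus /u/, coda ∅.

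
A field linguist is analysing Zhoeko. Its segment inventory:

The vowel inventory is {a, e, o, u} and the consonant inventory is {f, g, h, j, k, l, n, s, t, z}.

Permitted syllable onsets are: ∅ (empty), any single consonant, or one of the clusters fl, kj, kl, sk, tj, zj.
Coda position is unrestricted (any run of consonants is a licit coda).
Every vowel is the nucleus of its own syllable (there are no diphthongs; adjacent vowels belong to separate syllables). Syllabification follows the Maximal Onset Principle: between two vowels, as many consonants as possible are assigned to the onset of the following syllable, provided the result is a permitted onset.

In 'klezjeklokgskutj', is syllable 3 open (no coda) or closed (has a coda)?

Vowels present: e, e, o, u; each is a nucleus, giving 4 syllables.
Between /e/ (V1) and /e/ (V2): /zj/ — entire cluster is a permitted onset → onset /zj/, coda ∅.
Between /e/ (V2) and /o/ (V3): /kl/ — entire cluster is a permitted onset → onset /kl/, coda ∅.
Between /o/ (V3) and /u/ (V4): /kgsk/; trying suffixes from longest down, /sk/ is the first permitted one, so coda /kg/ | onset /sk/.
Syllabification: kle.zje.klokg.skutj.
Syllable 3 is /klokg/ with coda /kg/, so it is closed.

closed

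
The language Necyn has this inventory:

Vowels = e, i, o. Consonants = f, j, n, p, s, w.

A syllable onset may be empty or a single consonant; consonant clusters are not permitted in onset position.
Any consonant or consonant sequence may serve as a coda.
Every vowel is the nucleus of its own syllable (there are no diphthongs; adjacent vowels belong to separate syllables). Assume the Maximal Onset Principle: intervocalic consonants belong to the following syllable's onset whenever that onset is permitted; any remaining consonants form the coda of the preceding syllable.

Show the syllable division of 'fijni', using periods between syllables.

fij.ni

The vowels are i, i — 2 nuclei, so 2 syllables.
Between /i/ (V1) and /i/ (V2): /jn/ splits as /j/ + /n/ (/n/ is the longest suffix that is a licit onset).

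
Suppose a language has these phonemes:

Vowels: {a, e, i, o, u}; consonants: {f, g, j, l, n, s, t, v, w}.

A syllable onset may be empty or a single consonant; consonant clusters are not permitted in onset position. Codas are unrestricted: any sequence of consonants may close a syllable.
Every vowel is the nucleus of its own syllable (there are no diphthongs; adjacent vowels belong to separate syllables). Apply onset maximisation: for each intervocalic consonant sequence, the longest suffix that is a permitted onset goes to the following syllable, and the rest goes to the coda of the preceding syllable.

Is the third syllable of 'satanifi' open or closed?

open

Nuclei (vowels): a, a, i, i → 4 syllables.
σ1/σ2 boundary: /t/ → onset of the next syllable (single consonants are always licit onsets).
σ2/σ3 boundary: just /n/ — single C goes to the following onset.
σ3/σ4 boundary: just /f/ — single C goes to the following onset.
Result: sa.ta.ni.fi.
Syllable 3 is /ni/; it ends in its nucleus with no coda, so it is open.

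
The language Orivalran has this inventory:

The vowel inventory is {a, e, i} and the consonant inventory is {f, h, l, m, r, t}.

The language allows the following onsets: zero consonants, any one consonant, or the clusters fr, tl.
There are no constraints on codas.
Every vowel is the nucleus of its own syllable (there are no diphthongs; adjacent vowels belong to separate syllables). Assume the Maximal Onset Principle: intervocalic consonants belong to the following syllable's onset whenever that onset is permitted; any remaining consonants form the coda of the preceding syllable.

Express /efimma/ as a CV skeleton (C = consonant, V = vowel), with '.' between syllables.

Nuclei (vowels): e, i, a → 3 syllables.
σ1/σ2 boundary: /f/ is a single consonant, so it becomes the next onset.
σ2/σ3 boundary: /mm/ — longest licit onset from the right is /m/, leaving /m/ as coda.
Putting it together: e.fim.ma.
Mapping each syllable to C/V: /e/ → V, /fim/ → CVC, /ma/ → CV.

V.CVC.CV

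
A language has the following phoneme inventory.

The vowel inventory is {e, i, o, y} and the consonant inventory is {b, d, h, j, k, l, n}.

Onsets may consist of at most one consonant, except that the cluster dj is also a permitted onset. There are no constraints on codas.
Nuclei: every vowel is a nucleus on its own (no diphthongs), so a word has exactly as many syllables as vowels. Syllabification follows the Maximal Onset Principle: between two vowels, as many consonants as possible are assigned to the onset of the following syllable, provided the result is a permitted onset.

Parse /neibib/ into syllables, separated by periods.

ne.i.bib

The vowels are e, i, i — 3 nuclei, so 3 syllables.
Between /e/ (V1) and /i/ (V2): no consonants, so the boundary falls immediately after /e/.
Between /i/ (V2) and /i/ (V3): /b/ is a single consonant, so it becomes the next onset.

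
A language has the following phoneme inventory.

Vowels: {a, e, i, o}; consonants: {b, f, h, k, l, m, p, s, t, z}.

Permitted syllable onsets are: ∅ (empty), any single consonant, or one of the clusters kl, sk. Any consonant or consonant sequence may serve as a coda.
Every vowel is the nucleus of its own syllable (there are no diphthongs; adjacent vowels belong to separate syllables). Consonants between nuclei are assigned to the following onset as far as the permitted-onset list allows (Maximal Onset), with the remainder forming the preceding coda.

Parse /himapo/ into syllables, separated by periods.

hi.ma.po

Vowels present: i, a, o; each is a nucleus, giving 3 syllables.
V1 /i/ – V2 /a/: /m/ → onset of the next syllable (single consonants are always licit onsets).
V2 /a/ – V3 /o/: just /p/ — single C goes to the following onset.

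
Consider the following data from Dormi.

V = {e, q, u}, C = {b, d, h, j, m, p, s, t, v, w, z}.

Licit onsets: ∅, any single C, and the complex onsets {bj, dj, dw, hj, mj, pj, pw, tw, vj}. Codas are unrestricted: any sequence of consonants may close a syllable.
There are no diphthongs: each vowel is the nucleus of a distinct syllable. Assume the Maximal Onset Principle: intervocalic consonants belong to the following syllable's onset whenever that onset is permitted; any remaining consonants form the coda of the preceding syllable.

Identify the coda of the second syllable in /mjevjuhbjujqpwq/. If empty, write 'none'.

h

The vowels are e, u, u, q, q — 5 nuclei, so 5 syllables.
V1 /e/ – V2 /u/: cluster /vj/ — /vj/ is itself a permitted onset, so the whole cluster goes right; preceding coda = ∅.
V2 /u/ – V3 /u/: /hbj/ splits as /h/ + /bj/ (/bj/ is the longest suffix that is a licit onset).
V3 /u/ – V4 /q/: /j/ → onset of the next syllable (single consonants are always licit onsets).
V4 /q/ – V5 /q/: /pw/ — entire cluster is a permitted onset → onset /pw/, coda ∅.
Syllabification: mje.vjuh.bju.jq.pwq.
Syllable 2 is /vjuh/: onset /vj/, nucleus /u/, coda /h/.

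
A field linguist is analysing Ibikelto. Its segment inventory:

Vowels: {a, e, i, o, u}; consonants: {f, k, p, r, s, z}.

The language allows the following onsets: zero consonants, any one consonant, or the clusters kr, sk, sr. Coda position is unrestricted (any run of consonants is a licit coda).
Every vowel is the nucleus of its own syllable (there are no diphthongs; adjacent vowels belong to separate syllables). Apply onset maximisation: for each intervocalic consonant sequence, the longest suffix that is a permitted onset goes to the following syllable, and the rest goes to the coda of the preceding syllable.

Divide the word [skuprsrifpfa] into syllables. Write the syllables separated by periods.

Nuclei (vowels): u, i, a → 3 syllables.
σ1/σ2 boundary: /prsr/ splits as /pr/ + /sr/ (/sr/ is the longest suffix that is a licit onset).
σ2/σ3 boundary: /fpf/ splits as /fp/ + /f/ (/f/ is the longest suffix that is a licit onset).

skupr.srifp.fa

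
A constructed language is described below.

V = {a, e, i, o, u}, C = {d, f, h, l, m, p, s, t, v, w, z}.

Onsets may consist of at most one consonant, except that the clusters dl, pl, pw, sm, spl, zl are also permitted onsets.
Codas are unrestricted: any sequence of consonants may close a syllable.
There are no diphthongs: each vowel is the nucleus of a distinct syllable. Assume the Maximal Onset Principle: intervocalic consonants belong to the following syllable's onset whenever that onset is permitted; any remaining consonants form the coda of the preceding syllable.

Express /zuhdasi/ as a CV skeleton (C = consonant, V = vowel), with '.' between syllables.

CVC.CV.CV

The vowels are u, a, i — 3 nuclei, so 3 syllables.
σ1/σ2 boundary: /hd/ splits as /h/ + /d/ (/d/ is the longest suffix that is a licit onset).
σ2/σ3 boundary: /s/ → onset of the next syllable (single consonants are always licit onsets).
Putting it together: zuh.da.si.
Mapping each syllable to C/V: /zuh/ → CVC, /da/ → CV, /si/ → CV.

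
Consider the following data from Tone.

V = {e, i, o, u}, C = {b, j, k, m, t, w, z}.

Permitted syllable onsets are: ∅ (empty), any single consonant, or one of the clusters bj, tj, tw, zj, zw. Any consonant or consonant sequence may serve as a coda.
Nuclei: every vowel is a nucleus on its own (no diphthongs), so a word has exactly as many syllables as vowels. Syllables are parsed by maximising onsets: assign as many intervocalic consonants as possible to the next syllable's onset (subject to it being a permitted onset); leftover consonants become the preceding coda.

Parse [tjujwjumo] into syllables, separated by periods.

Nuclei (vowels): u, u, o → 3 syllables.
Between /u/ (V1) and /u/ (V2): cluster /jwj/ — the longest permitted-onset suffix is /j/; onset = /j/, preceding coda = /jw/.
Between /u/ (V2) and /o/ (V3): /m/ is a single consonant, so it becomes the next onset.

tjujw.ju.mo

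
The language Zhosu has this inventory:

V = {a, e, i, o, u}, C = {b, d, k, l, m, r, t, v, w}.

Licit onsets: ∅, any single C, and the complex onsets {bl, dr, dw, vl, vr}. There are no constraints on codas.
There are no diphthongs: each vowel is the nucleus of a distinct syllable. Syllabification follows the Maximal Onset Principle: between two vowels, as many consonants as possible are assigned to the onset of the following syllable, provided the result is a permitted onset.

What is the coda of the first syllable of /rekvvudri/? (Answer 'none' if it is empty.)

Nuclei (vowels): e, u, i → 3 syllables.
/e…u/ gap (V1→V2): /kvv/; trying suffixes from longest down, /v/ is the first permitted one, so coda /kv/ | onset /v/.
/u…i/ gap (V2→V3): /dr/ is a licit onset in full, so it all attaches to the next syllable.
Putting it together: rekv.vu.dri.
Syllable 1 is /rekv/: onset /r/, nucleus /e/, coda /kv/.

kv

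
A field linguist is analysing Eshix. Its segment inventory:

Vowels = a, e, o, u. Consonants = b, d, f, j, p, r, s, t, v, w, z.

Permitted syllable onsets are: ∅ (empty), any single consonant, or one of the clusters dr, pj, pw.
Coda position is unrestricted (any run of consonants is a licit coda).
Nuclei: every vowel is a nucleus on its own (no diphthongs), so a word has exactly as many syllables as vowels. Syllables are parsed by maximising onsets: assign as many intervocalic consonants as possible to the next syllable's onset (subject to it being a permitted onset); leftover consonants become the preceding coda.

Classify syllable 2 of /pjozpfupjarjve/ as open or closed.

Vowels present: o, u, a, e; each is a nucleus, giving 4 syllables.
σ1/σ2 boundary: /zpf/ — longest licit onset from the right is /f/, leaving /zp/ as coda.
σ2/σ3 boundary: /pj/ — entire cluster is a permitted onset → onset /pj/, coda ∅.
σ3/σ4 boundary: /rjv/ splits as /rj/ + /v/ (/v/ is the longest suffix that is a licit onset).
So the parse is pjozp.fu.pjarj.ve.
Syllable 2 is /fu/; it ends in its nucleus with no coda, so it is open.

open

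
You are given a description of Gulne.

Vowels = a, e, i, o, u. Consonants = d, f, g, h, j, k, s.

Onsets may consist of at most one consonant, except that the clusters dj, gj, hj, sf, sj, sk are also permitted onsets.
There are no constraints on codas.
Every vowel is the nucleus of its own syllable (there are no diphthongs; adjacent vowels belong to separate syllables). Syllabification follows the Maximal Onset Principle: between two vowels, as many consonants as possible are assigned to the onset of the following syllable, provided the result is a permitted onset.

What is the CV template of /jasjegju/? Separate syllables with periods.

CV.CCV.CCV

Vowels present: a, e, u; each is a nucleus, giving 3 syllables.
σ1/σ2 boundary: /sj/ — entire cluster is a permitted onset → onset /sj/, coda ∅.
σ2/σ3 boundary: /gj/ is a licit onset in full, so it all attaches to the next syllable.
Result: ja.sje.gju.
Mapping each syllable to C/V: /ja/ → CV, /sje/ → CCV, /gju/ → CCV.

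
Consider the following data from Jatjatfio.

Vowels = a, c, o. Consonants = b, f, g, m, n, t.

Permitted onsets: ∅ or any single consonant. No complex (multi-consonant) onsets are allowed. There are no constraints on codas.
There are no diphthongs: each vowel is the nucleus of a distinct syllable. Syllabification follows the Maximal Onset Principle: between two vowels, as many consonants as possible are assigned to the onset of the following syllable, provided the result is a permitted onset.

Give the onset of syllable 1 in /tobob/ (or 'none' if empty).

t

Vowels present: o, o; each is a nucleus, giving 2 syllables.
/o…o/ gap (V1→V2): /b/ is a single consonant, so it becomes the next onset.
So the parse is to.bob.
Syllable 1 is /to/: onset /t/, nucleus /o/, coda ∅.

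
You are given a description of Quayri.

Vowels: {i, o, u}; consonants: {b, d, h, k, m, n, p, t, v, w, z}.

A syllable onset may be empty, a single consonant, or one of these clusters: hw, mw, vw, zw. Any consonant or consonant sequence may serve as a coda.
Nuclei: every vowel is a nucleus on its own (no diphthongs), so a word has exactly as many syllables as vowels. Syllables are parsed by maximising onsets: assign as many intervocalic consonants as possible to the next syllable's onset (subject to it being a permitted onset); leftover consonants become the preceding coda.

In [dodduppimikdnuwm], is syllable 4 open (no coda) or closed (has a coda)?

The vowels are o, u, i, i, u — 5 nuclei, so 5 syllables.
V1 /o/ – V2 /u/: /dd/; trying suffixes from longest down, /d/ is the first permitted one, so coda /d/ | onset /d/.
V2 /u/ – V3 /i/: /pp/ — longest licit onset from the right is /p/, leaving /p/ as coda.
V3 /i/ – V4 /i/: /m/ is a single consonant, so it becomes the next onset.
V4 /i/ – V5 /u/: cluster /kdn/ — the longest permitted-onset suffix is /n/; onset = /n/, preceding coda = /kd/.
So the parse is dod.dup.pi.mikd.nuwm.
Syllable 4 is /mikd/ with coda /kd/, so it is closed.

closed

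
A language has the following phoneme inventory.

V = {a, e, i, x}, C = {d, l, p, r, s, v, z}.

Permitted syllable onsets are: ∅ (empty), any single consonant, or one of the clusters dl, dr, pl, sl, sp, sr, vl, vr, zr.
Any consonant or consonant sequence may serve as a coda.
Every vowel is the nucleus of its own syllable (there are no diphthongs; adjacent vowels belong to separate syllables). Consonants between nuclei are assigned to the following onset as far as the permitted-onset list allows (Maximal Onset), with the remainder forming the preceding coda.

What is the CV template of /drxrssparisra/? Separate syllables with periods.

CCVCC.CCV.CV.CCV

Nuclei (vowels): x, a, i, a → 4 syllables.
/x…a/ gap (V1→V2): /rssp/; trying suffixes from longest down, /sp/ is the first permitted one, so coda /rs/ | onset /sp/.
/a…i/ gap (V2→V3): /r/ → onset of the next syllable (single consonants are always licit onsets).
/i…a/ gap (V3→V4): cluster /sr/ — /sr/ is itself a permitted onset, so the whole cluster goes right; preceding coda = ∅.
Result: drxrs.spa.ri.sra.
Mapping each syllable to C/V: /drxrs/ → CCVCC, /spa/ → CCV, /ri/ → CV, /sra/ → CCV.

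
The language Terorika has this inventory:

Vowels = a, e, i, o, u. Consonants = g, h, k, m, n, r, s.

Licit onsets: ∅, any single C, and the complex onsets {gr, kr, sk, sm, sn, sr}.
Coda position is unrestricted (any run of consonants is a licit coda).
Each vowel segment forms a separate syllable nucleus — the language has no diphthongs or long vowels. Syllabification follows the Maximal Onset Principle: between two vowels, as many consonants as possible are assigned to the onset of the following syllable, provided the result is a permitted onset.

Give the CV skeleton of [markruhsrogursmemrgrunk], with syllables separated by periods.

CVC.CCVC.CCV.CVC.CCVCC.CCVCC

Nuclei (vowels): a, u, o, u, e, u → 6 syllables.
σ1/σ2 boundary: /rkr/ — longest licit onset from the right is /kr/, leaving /r/ as coda.
σ2/σ3 boundary: /hsr/; trying suffixes from longest down, /sr/ is the first permitted one, so coda /h/ | onset /sr/.
σ3/σ4 boundary: /g/ is a single consonant, so it becomes the next onset.
σ4/σ5 boundary: /rsm/ splits as /r/ + /sm/ (/sm/ is the longest suffix that is a licit onset).
σ5/σ6 boundary: /mrgr/ — longest licit onset from the right is /gr/, leaving /mr/ as coda.
Result: mar.kruh.sro.gur.smemr.grunk.
Mapping each syllable to C/V: /mar/ → CVC, /kruh/ → CCVC, /sro/ → CCV, /gur/ → CVC, /smemr/ → CCVCC, /grunk/ → CCVCC.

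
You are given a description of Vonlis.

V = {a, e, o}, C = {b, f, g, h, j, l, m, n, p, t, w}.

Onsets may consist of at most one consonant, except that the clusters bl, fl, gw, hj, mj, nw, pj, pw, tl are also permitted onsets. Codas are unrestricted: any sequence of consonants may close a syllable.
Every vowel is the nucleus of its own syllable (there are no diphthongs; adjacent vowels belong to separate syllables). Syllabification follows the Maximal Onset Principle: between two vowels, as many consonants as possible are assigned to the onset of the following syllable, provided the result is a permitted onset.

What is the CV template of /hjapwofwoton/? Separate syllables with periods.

CCV.CCVC.CV.CVC

Nuclei (vowels): a, o, o, o → 4 syllables.
Between /a/ (V1) and /o/ (V2): /pw/ is a licit onset in full, so it all attaches to the next syllable.
Between /o/ (V2) and /o/ (V3): /fw/; trying suffixes from longest down, /w/ is the first permitted one, so coda /f/ | onset /w/.
Between /o/ (V3) and /o/ (V4): /t/ → onset of the next syllable (single consonants are always licit onsets).
Result: hja.pwof.wo.ton.
Mapping each syllable to C/V: /hja/ → CCV, /pwof/ → CCVC, /wo/ → CV, /ton/ → CVC.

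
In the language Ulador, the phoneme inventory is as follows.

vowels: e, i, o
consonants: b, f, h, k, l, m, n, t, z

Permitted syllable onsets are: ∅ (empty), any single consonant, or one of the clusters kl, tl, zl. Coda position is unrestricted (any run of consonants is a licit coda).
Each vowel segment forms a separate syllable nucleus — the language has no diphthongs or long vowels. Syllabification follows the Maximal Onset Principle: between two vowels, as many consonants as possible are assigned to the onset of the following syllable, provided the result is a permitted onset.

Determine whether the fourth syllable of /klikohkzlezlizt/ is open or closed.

closed

Vowels present: i, o, e, i; each is a nucleus, giving 4 syllables.
/i…o/ gap (V1→V2): /k/ → onset of the next syllable (single consonants are always licit onsets).
/o…e/ gap (V2→V3): cluster /hkzl/ — the longest permitted-onset suffix is /zl/; onset = /zl/, preceding coda = /hk/.
/e…i/ gap (V3→V4): /zl/ is a licit onset in full, so it all attaches to the next syllable.
Putting it together: kli.kohk.zle.zlizt.
Syllable 4 is /zlizt/ with coda /zt/, so it is closed.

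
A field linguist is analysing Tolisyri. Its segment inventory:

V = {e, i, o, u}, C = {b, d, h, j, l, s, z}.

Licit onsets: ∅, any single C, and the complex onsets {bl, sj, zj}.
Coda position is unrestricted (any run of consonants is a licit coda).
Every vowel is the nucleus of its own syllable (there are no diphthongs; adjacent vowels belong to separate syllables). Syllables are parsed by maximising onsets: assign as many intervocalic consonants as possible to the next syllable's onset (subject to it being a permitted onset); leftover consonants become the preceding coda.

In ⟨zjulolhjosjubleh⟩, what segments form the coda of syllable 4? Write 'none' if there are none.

The vowels are u, o, o, u, e — 5 nuclei, so 5 syllables.
σ1/σ2 boundary: /l/ → onset of the next syllable (single consonants are always licit onsets).
σ2/σ3 boundary: /lhj/; trying suffixes from longest down, /j/ is the first permitted one, so coda /lh/ | onset /j/.
σ3/σ4 boundary: cluster /sj/ — /sj/ is itself a permitted onset, so the whole cluster goes right; preceding coda = ∅.
σ4/σ5 boundary: cluster /bl/ — /bl/ is itself a permitted onset, so the whole cluster goes right; preceding coda = ∅.
Syllabification: zju.lolh.jo.sju.bleh.
Syllable 4 is /sju/: onset /sj/, nucleus /u/, coda ∅.

none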